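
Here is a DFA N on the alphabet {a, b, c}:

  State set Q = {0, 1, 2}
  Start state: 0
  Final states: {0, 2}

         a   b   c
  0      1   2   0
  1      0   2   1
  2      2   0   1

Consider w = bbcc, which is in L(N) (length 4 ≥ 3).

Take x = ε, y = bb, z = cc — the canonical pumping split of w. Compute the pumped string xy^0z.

xy⁰z = xz = ε·cc = cc.
Reading y = bb takes N from 0 back to 0, so after x the machine is still in 0, and z then leads to the accepting state 0. Hence cc ∈ L(N).

cc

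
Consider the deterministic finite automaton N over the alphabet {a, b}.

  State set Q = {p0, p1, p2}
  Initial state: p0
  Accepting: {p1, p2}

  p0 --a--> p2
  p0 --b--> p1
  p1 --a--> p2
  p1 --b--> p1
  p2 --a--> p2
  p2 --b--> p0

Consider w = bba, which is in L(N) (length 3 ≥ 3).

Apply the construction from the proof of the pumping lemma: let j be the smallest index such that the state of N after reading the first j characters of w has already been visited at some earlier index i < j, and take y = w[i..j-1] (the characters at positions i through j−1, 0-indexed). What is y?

State sequence: p0 -b-> p1 -b-> p1 -a-> p2
First repeat at step 2: p1 was already visited.

So i = 1, j = 2, giving x = w[0:1] = b, y = w[1:2] = b, z = w[2:3] = a.
Check: |xy| = 2 ≤ 3 and |y| = 1 ≥ 1. Reading y takes N from p1 back to p1, so every xyⁱz is accepted.

b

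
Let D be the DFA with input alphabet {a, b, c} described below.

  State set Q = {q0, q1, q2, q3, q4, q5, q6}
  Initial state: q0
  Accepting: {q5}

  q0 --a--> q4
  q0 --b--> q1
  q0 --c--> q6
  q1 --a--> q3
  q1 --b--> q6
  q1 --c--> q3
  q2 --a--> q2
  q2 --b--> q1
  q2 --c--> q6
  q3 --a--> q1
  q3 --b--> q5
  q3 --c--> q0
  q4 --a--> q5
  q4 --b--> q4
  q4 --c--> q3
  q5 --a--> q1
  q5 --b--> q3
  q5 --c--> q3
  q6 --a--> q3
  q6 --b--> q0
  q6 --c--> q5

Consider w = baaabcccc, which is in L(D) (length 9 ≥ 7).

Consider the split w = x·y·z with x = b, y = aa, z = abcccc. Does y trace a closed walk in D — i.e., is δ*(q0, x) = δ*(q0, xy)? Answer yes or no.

yes

State sequence: q0 -b-> q1 -a-> q3 -a-> q1

After x (step 1): q1. After xy (step 3): q1.
They match, so y = aa drives D around a cycle from q1 back to itself; pumping y any number of times keeps D in q1 before reading z, and xyⁱz ∈ L(D) for every i ≥ 0.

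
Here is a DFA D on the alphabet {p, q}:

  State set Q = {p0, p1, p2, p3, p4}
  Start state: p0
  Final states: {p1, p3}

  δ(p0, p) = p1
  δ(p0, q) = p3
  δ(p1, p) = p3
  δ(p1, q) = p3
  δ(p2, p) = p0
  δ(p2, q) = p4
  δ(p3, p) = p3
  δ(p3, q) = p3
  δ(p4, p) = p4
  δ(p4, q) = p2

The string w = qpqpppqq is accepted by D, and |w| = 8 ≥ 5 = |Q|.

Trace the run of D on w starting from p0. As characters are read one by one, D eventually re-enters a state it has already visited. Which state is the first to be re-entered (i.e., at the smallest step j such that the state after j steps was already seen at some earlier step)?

State sequence: p0 -q-> p3 -p-> p3 -q-> p3 -p-> p3 -p-> p3 -p-> p3 -q-> p3 -q-> p3
First repeat at step 2: p3 was already visited.

The earliest repeat is at step j = 2: D is in p3, which it already visited at step i = 1.
Since D has 5 states, any run of length ≥ 5 visits 5+1 states, so by pigeonhole some state repeats within the first 5 steps — that repeat gives the pumpable loop.

p3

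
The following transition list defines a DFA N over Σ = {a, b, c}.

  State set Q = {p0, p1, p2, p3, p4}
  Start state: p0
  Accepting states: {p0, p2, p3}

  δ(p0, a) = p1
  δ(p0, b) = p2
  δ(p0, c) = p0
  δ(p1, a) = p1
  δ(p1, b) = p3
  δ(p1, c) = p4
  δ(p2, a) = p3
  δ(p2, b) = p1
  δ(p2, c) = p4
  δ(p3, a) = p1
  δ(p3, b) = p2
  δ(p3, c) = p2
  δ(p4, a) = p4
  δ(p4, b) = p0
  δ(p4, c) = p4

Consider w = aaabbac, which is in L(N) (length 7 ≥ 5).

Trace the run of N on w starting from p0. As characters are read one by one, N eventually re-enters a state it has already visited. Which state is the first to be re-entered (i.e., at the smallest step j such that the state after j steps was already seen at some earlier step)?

Run of N on w = a a a b b a c:
  step 0: p0  (start)
  step 1: p1  (read a: p0→p1)
  step 2: p1  (read a: p1→p1)   ← first repeat (p1 seen earlier)
  step 3: p1  (read a: p1→p1)
  step 4: p3  (read b: p1→p3)
  step 5: p2  (read b: p3→p2)
  step 6: p3  (read a: p2→p3)
  step 7: p2  (read c: p3→p2)

The earliest repeat is at step j = 2: N is in p1, which it already visited at step i = 1.

p1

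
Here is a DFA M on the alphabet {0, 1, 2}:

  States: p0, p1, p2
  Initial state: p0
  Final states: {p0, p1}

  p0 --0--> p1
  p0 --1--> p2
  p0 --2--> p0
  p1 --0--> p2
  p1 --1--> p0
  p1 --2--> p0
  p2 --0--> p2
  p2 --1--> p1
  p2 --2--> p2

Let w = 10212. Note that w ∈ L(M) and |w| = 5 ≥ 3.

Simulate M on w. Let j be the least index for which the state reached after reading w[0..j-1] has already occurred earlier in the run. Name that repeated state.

p2

Run of M on w = 1 0 2 1 2:
  step 0: p0  (start)
  step 1: p2  (read 1: p0→p2)
  step 2: p2  (read 0: p2→p2)   ← first repeat (p2 seen earlier)
  step 3: p2  (read 2: p2→p2)
  step 4: p1  (read 1: p2→p1)
  step 5: p0  (read 2: p1→p0)

The earliest repeat is at step j = 2: M is in p2, which it already visited at step i = 1.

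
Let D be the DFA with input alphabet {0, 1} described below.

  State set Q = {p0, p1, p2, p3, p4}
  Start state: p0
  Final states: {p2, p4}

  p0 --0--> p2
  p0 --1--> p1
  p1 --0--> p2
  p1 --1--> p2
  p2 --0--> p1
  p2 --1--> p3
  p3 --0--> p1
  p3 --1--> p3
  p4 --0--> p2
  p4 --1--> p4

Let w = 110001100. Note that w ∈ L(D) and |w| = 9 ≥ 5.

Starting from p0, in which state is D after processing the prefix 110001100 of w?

p2

Run of D on the first 9 characters of w = 1 1 0 0 0 1 1 0 0:
  step 0: p0  (start)
  step 1: p1  (read 1: p0→p1)
  step 2: p2  (read 1: p1→p2)
  step 3: p1  (read 0: p2→p1)
  step 4: p2  (read 0: p1→p2)
  step 5: p1  (read 0: p2→p1)
  step 6: p2  (read 1: p1→p2)
  step 7: p3  (read 1: p2→p3)
  step 8: p1  (read 0: p3→p1)
  step 9: p2  (read 0: p1→p2)

After reading 9 characters, D is in state p2.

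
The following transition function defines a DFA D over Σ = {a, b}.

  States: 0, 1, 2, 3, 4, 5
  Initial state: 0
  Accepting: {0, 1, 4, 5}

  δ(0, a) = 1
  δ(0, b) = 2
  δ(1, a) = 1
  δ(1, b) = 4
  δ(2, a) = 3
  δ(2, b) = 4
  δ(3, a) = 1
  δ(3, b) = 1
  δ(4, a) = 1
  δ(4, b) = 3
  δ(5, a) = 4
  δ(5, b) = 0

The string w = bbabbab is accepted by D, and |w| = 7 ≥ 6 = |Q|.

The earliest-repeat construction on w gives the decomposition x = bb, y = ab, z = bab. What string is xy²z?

bbababbab

xy^2z = bb·ab·ab·bab = bbababbab.
Reading y = ab takes D from 4 back to 4, so after x·y·y the machine is still in 4, and z then leads to the accepting state 4. Hence bbababbab ∈ L(D).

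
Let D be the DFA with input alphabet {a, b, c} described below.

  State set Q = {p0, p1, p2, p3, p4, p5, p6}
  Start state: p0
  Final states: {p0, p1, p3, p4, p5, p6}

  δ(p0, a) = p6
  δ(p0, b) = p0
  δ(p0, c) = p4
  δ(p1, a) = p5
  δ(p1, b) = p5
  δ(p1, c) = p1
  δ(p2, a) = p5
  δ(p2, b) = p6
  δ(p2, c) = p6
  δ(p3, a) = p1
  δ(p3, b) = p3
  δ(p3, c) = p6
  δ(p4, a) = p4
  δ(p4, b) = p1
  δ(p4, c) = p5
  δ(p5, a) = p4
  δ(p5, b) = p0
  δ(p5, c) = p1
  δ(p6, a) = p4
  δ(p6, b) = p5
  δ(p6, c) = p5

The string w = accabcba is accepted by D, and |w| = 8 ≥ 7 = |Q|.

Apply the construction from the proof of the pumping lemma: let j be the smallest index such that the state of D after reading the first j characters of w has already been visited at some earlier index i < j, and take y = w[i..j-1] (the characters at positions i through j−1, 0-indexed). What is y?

ca

Run of D on w = a c c a b c b a:
  step 0: p0  (start)
  step 1: p6  (read a: p0→p6)
  step 2: p5  (read c: p6→p5)
  step 3: p1  (read c: p5→p1)
  step 4: p5  (read a: p1→p5)   ← first repeat (p5 seen earlier)
  step 5: p0  (read b: p5→p0)
  step 6: p4  (read c: p0→p4)
  step 7: p1  (read b: p4→p1)
  step 8: p5  (read a: p1→p5)

So i = 2, j = 4, giving x = w[0:2] = ac, y = w[2:4] = ca, z = w[4:8] = bcba.
Check: |xy| = 4 ≤ 7 and |y| = 2 ≥ 1. Reading y takes D from p5 back to p5, so every xyⁱz is accepted.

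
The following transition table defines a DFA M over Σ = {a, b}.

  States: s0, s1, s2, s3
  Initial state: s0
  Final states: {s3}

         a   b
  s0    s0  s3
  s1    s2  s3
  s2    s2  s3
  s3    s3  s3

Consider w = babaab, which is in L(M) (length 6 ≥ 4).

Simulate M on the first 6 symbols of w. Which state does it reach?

s3

Run of M on the first 6 characters of w = b a b a a b:
  step 0: s0  (start)
  step 1: s3  (read b: s0→s3)
  step 2: s3  (read a: s3→s3)
  step 3: s3  (read b: s3→s3)
  step 4: s3  (read a: s3→s3)
  step 5: s3  (read a: s3→s3)
  step 6: s3  (read b: s3→s3)

After reading 6 characters, M is in state s3.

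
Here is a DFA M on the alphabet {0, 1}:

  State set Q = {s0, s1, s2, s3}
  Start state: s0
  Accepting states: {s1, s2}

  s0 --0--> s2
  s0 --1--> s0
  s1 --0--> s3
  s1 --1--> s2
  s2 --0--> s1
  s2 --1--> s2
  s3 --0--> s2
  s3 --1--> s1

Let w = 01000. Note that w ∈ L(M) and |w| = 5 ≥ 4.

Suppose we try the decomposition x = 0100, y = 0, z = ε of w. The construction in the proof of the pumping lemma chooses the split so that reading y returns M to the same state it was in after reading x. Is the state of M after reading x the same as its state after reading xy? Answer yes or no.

no

Run of M on the first 5 characters of w = 0 1 0 0 0:
  step 0: s0  (start)
  step 1: s2  (read 0: s0→s2)
  step 2: s2  (read 1: s2→s2)
  step 3: s1  (read 0: s2→s1)
  step 4: s3  (read 0: s1→s3)
  step 5: s2  (read 0: s3→s2)

After x (step 4): s3. After xy (step 5): s2.
They differ (s3 ≠ s2), so y is not a cycle from the state after x; this split is not the one the pumping-lemma construction produces, and pumping y need not keep the string in L(M).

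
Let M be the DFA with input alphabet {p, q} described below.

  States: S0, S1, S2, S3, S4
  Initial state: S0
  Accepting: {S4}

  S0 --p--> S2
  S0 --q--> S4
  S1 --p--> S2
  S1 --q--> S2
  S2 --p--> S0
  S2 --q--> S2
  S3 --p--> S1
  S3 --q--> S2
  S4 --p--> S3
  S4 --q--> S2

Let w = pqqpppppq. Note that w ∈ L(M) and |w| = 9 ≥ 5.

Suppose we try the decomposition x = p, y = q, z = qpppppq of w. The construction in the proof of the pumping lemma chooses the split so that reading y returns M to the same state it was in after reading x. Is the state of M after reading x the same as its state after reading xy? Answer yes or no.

Run of M on the first 2 characters of w = p q:
  step 0: S0  (start)
  step 1: S2  (read p: S0→S2)
  step 2: S2  (read q: S2→S2)

After x (step 1): S2. After xy (step 2): S2.
They match, so y = q drives M around a cycle from S2 back to itself; pumping y any number of times keeps M in S2 before reading z, and xyⁱz ∈ L(M) for every i ≥ 0.

yes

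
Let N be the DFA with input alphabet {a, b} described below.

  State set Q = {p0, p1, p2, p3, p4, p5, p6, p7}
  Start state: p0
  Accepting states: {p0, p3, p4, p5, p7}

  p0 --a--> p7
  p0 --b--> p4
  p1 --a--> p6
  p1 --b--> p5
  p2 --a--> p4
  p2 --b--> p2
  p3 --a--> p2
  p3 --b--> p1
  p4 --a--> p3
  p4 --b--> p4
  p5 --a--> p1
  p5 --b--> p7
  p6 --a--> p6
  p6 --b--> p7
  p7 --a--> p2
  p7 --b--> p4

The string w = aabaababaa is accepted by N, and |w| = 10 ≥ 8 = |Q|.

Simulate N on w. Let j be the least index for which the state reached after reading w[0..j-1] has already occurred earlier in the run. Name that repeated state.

State sequence: p0 -a-> p7 -a-> p2 -b-> p2 -a-> p4 -a-> p3 -b-> p1 -a-> p6 -b-> p7 -a-> p2 -a-> p4
First repeat at step 3: p2 was already visited.

The earliest repeat is at step j = 3: N is in p2, which it already visited at step i = 2.
With |Q| = 8, pigeonhole forces a state repeat no later than step 8; the substring read between the first and second visits to that state can be pumped.

p2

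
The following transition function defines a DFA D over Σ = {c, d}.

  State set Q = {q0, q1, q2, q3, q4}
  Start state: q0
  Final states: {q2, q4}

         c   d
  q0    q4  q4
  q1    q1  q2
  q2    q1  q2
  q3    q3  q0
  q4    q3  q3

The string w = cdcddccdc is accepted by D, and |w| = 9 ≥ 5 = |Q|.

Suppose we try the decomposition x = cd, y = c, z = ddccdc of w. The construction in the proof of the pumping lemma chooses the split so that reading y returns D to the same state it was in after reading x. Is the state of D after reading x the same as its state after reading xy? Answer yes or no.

yes

State sequence: q0 -c-> q4 -d-> q3 -c-> q3

After x (step 2): q3. After xy (step 3): q3.
They match, so y = c drives D around a cycle from q3 back to itself; pumping y any number of times keeps D in q3 before reading z, and xyⁱz ∈ L(D) for every i ≥ 0.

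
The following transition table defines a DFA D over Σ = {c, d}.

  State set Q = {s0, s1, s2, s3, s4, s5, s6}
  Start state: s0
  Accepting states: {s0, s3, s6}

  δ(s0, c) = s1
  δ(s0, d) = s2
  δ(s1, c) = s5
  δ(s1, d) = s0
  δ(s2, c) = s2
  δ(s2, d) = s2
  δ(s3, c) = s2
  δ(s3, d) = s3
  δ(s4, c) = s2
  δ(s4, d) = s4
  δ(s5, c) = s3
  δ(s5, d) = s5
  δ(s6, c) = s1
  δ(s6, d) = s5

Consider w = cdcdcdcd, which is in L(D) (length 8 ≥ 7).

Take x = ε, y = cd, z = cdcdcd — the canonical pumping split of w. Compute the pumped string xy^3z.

cdcdcdcdcdcd

xy^3z = ε·cd·cd·cd·cdcdcd = cdcdcdcdcdcd.
Reading y = cd takes D from s0 back to s0, so after x·y·y·y the machine is still in s0, and z then leads to the accepting state s0. Hence cdcdcdcdcdcd ∈ L(D).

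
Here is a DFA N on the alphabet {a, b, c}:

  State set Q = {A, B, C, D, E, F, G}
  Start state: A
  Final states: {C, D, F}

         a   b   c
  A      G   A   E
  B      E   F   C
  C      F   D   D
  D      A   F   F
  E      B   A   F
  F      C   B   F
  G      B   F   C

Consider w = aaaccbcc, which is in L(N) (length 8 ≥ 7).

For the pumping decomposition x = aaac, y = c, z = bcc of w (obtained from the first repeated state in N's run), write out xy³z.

aaaccccbcc

xy^3z = aaac·c·c·c·bcc = aaaccccbcc.
Reading y = c takes N from F back to F, so after x·y·y·y the machine is still in F, and z then leads to the accepting state D. Hence aaaccccbcc ∈ L(N).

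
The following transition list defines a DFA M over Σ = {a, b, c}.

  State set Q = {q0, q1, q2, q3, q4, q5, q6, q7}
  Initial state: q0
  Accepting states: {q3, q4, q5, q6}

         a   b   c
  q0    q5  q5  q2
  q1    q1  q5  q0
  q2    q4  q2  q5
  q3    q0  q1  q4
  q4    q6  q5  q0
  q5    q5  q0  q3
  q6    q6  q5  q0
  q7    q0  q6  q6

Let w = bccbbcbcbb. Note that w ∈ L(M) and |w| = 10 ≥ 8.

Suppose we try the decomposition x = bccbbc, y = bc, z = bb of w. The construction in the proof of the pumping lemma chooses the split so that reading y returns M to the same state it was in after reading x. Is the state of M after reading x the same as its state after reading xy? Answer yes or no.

State sequence: q0 -b-> q5 -c-> q3 -c-> q4 -b-> q5 -b-> q0 -c-> q2 -b-> q2 -c-> q5

After x (step 6): q2. After xy (step 8): q5.
They differ (q2 ≠ q5), so y is not a cycle from the state after x; this split is not the one the pumping-lemma construction produces, and pumping y need not keep the string in L(M).

no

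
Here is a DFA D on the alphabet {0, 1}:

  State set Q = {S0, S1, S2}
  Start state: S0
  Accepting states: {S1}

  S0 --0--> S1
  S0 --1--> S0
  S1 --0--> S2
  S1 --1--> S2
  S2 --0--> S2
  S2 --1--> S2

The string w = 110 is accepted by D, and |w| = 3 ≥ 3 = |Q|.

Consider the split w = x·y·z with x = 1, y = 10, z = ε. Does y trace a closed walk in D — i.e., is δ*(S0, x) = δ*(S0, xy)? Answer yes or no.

State sequence: S0 -1-> S0 -1-> S0 -0-> S1

After x (step 1): S0. After xy (step 3): S1.
They differ (S0 ≠ S1), so y is not a cycle from the state after x; this split is not the one the pumping-lemma construction produces, and pumping y need not keep the string in L(D).

no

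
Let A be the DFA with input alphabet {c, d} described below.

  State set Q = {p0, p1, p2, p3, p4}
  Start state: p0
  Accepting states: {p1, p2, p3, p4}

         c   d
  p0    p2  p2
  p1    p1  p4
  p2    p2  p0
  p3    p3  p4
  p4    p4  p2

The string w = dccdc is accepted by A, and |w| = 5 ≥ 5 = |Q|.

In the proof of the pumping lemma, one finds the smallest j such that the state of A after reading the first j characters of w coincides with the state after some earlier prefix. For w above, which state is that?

p2

Run of A on w = d c c d c:
  step 0: p0  (start)
  step 1: p2  (read d: p0→p2)
  step 2: p2  (read c: p2→p2)   ← first repeat (p2 seen earlier)
  step 3: p2  (read c: p2→p2)
  step 4: p0  (read d: p2→p0)
  step 5: p2  (read c: p0→p2)

The earliest repeat is at step j = 2: A is in p2, which it already visited at step i = 1.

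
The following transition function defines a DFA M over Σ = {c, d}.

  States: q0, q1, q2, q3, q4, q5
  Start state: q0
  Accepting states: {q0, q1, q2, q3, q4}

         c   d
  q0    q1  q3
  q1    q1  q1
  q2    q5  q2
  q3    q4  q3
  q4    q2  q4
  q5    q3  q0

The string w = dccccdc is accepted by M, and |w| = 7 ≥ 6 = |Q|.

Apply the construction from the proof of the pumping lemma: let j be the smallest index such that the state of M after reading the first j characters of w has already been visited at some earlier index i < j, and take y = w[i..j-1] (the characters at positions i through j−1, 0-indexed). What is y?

State sequence: q0 -d-> q3 -c-> q4 -c-> q2 -c-> q5 -c-> q3 -d-> q3 -c-> q4
First repeat at step 5: q3 was already visited.

So i = 1, j = 5, giving x = w[0:1] = d, y = w[1:5] = cccc, z = w[5:7] = dc.
Check: |xy| = 5 ≤ 6 and |y| = 4 ≥ 1. Reading y takes M from q3 back to q3, so every xyⁱz is accepted.
The DFA has 6 states, so the proof of the pumping lemma guarantees a repeated state among the first 6+1 visited; the segment between the two visits is the pumpable y.

cccc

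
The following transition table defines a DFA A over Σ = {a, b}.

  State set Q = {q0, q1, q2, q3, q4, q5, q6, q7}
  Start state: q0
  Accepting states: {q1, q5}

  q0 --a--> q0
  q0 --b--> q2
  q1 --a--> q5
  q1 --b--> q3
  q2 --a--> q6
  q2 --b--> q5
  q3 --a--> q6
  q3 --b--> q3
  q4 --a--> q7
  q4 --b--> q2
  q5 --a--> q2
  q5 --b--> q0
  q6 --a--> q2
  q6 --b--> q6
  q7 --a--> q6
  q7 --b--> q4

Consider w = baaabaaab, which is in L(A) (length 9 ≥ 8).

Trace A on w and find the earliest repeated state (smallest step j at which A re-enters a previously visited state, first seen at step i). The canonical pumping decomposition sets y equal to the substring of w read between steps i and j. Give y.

Run of A on w = b a a a b a a a b:
  step 0: q0  (start)
  step 1: q2  (read b: q0→q2)
  step 2: q6  (read a: q2→q6)
  step 3: q2  (read a: q6→q2)   ← first repeat (q2 seen earlier)
  step 4: q6  (read a: q2→q6)
  step 5: q6  (read b: q6→q6)
  step 6: q2  (read a: q6→q2)
  step 7: q6  (read a: q2→q6)
  step 8: q2  (read a: q6→q2)
  step 9: q5  (read b: q2→q5)

So i = 1, j = 3, giving x = w[0:1] = b, y = w[1:3] = aa, z = w[3:9] = abaaab.
Check: |xy| = 3 ≤ 8 and |y| = 2 ≥ 1. Reading y takes A from q2 back to q2, so every xyⁱz is accepted.

aa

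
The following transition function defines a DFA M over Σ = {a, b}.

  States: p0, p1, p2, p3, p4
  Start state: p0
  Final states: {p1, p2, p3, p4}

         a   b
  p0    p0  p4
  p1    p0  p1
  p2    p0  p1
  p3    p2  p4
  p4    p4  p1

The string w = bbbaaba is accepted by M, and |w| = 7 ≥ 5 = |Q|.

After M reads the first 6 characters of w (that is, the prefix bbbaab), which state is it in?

p4

State sequence: p0 -b-> p4 -b-> p1 -b-> p1 -a-> p0 -a-> p0 -b-> p4

After reading 6 characters, M is in state p4.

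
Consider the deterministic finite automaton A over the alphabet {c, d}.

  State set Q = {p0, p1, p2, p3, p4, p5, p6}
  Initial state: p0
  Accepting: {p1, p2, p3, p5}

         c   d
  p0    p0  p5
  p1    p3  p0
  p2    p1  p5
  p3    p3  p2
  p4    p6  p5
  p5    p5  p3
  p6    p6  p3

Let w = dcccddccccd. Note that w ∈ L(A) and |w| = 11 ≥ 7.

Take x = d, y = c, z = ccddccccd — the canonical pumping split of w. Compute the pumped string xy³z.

dcccccddccccd

xy^3z = d·c·c·c·ccddccccd = dcccccddccccd.
Reading y = c takes A from p5 back to p5, so after x·y·y·y the machine is still in p5, and z then leads to the accepting state p2. Hence dcccccddccccd ∈ L(A).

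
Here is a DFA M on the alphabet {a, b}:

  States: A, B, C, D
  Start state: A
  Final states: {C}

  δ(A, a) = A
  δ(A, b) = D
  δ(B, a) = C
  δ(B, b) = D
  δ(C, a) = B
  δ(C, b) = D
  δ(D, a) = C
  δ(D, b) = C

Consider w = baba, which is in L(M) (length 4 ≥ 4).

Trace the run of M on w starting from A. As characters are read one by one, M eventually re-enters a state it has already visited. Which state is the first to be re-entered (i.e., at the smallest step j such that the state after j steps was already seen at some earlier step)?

Run of M on w = b a b a:
  step 0: A  (start)
  step 1: D  (read b: A→D)
  step 2: C  (read a: D→C)
  step 3: D  (read b: C→D)   ← first repeat (D seen earlier)
  step 4: C  (read a: D→C)

The earliest repeat is at step j = 3: M is in D, which it already visited at step i = 1.

D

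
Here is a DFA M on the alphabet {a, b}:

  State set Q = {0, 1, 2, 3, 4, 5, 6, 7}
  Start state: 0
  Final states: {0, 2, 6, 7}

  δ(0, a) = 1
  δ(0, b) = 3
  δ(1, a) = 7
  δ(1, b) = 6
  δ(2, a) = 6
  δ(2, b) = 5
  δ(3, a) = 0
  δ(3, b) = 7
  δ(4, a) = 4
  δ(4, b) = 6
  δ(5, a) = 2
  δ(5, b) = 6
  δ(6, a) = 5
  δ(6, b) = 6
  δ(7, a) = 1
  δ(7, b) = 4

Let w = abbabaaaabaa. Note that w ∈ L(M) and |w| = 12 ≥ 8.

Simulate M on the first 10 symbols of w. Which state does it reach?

6

Run of M on the first 10 characters of w = a b b a b a a a a b:
  step 0: 0  (start)
  step 1: 1  (read a: 0→1)
  step 2: 6  (read b: 1→6)
  step 3: 6  (read b: 6→6)
  step 4: 5  (read a: 6→5)
  step 5: 6  (read b: 5→6)
  step 6: 5  (read a: 6→5)
  step 7: 2  (read a: 5→2)
  step 8: 6  (read a: 2→6)
  step 9: 5  (read a: 6→5)
  step 10: 6  (read b: 5→6)

After reading 10 characters, M is in state 6.
(This kind of state-tracing is the core of the pumping-lemma construction: with 8 states, pigeonhole forces a repeat within the first 8 steps.)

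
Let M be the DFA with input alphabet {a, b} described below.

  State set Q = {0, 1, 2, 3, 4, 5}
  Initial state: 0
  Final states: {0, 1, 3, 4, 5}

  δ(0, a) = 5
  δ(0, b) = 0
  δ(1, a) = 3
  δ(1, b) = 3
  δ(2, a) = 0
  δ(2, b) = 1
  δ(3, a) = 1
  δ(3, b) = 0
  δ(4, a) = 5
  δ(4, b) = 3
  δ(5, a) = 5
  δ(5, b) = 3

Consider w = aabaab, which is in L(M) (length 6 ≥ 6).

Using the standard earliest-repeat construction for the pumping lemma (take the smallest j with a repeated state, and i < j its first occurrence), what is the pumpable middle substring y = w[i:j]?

Run of M on w = a a b a a b:
  step 0: 0  (start)
  step 1: 5  (read a: 0→5)
  step 2: 5  (read a: 5→5)   ← first repeat (5 seen earlier)
  step 3: 3  (read b: 5→3)
  step 4: 1  (read a: 3→1)
  step 5: 3  (read a: 1→3)
  step 6: 0  (read b: 3→0)

So i = 1, j = 2, giving x = w[0:1] = a, y = w[1:2] = a, z = w[2:6] = baab.
Check: |xy| = 2 ≤ 6 and |y| = 1 ≥ 1. Reading y takes M from 5 back to 5, so every xyⁱz is accepted.
Since M has 6 states, any run of length ≥ 6 visits 6+1 states, so by pigeonhole some state repeats within the first 6 steps — that repeat gives the pumpable loop.

a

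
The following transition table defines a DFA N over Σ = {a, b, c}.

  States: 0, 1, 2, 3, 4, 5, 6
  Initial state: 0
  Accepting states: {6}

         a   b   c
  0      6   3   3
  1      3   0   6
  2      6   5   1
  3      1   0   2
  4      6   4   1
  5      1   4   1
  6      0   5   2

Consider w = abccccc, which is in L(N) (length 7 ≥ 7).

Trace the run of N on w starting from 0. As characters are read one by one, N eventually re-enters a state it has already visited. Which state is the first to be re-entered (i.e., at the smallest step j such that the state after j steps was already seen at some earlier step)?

Run of N on w = a b c c c c c:
  step 0: 0  (start)
  step 1: 6  (read a: 0→6)
  step 2: 5  (read b: 6→5)
  step 3: 1  (read c: 5→1)
  step 4: 6  (read c: 1→6)   ← first repeat (6 seen earlier)
  step 5: 2  (read c: 6→2)
  step 6: 1  (read c: 2→1)
  step 7: 6  (read c: 1→6)

The earliest repeat is at step j = 4: N is in 6, which it already visited at step i = 1.
With |Q| = 7, pigeonhole forces a state repeat no later than step 7; the substring read between the first and second visits to that state can be pumped.

6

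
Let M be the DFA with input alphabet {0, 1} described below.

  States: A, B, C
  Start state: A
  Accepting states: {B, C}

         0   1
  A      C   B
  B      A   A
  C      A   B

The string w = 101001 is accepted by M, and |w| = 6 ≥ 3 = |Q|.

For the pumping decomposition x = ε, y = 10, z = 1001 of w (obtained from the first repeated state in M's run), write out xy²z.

xy^2z = ε·10·10·1001 = 10101001.
Reading y = 10 takes M from A back to A, so after x·y·y the machine is still in A, and z then leads to the accepting state B. Hence 10101001 ∈ L(M).

10101001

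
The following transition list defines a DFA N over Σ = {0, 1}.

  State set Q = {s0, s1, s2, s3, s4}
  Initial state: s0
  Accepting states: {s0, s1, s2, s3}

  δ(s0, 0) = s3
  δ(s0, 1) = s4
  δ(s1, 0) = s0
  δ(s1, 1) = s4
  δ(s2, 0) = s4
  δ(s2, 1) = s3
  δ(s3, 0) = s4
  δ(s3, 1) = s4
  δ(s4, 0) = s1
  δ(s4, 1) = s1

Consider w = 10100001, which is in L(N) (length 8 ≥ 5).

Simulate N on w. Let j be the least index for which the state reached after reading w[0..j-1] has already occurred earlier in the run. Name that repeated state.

s4

Run of N on w = 1 0 1 0 0 0 0 1:
  step 0: s0  (start)
  step 1: s4  (read 1: s0→s4)
  step 2: s1  (read 0: s4→s1)
  step 3: s4  (read 1: s1→s4)   ← first repeat (s4 seen earlier)
  step 4: s1  (read 0: s4→s1)
  step 5: s0  (read 0: s1→s0)
  step 6: s3  (read 0: s0→s3)
  step 7: s4  (read 0: s3→s4)
  step 8: s1  (read 1: s4→s1)

The earliest repeat is at step j = 3: N is in s4, which it already visited at step i = 1.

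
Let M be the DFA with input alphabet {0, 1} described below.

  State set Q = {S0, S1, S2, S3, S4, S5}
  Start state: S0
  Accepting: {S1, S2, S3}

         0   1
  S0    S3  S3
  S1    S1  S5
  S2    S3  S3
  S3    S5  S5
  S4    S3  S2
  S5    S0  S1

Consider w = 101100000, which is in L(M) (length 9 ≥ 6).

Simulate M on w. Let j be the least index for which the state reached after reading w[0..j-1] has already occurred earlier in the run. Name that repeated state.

State sequence: S0 -1-> S3 -0-> S5 -1-> S1 -1-> S5 -0-> S0 -0-> S3 -0-> S5 -0-> S0 -0-> S3
First repeat at step 4: S5 was already visited.

The earliest repeat is at step j = 4: M is in S5, which it already visited at step i = 2.

S5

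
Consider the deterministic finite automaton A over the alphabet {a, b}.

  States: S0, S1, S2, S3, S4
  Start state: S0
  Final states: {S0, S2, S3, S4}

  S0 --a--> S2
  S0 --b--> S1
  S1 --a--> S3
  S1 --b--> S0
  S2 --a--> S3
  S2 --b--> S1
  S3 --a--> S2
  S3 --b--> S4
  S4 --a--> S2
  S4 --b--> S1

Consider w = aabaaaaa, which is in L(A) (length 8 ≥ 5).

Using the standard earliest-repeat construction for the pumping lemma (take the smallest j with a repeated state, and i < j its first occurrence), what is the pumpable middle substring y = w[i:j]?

aba

State sequence: S0 -a-> S2 -a-> S3 -b-> S4 -a-> S2 -a-> S3 -a-> S2 -a-> S3 -a-> S2
First repeat at step 4: S2 was already visited.

So i = 1, j = 4, giving x = w[0:1] = a, y = w[1:4] = aba, z = w[4:8] = aaaa.
Check: |xy| = 4 ≤ 5 and |y| = 3 ≥ 1. Reading y takes A from S2 back to S2, so every xyⁱz is accepted.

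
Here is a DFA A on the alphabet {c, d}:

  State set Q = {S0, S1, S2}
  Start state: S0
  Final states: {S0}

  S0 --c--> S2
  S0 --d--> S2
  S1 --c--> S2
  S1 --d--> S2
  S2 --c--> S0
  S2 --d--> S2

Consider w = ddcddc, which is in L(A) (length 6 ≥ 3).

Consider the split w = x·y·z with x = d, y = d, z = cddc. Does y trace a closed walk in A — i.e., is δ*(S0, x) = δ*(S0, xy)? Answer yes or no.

yes

State sequence: S0 -d-> S2 -d-> S2

After x (step 1): S2. After xy (step 2): S2.
They match, so y = d drives A around a cycle from S2 back to itself; pumping y any number of times keeps A in S2 before reading z, and xyⁱz ∈ L(A) for every i ≥ 0.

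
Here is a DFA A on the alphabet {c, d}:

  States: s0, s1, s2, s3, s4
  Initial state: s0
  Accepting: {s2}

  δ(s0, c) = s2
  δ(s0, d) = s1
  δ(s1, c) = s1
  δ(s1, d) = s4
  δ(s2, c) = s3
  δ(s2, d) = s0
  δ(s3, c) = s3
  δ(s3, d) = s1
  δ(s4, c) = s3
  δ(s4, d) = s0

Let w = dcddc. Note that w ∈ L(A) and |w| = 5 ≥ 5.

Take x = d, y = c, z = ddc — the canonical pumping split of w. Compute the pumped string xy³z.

xy^3z = d·c·c·c·ddc = dcccddc.
Reading y = c takes A from s1 back to s1, so after x·y·y·y the machine is still in s1, and z then leads to the accepting state s2. Hence dcccddc ∈ L(A).

dcccddc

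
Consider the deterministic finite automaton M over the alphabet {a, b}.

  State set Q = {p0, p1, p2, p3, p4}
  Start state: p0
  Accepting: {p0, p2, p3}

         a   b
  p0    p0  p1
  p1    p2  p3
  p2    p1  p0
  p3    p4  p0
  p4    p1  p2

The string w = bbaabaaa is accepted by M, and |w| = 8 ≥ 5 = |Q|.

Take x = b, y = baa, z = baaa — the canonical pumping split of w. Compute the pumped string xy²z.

bbaabaabaaa

xy^2z = b·baa·baa·baaa = bbaabaabaaa.
Reading y = baa takes M from p1 back to p1, so after x·y·y the machine is still in p1, and z then leads to the accepting state p2. Hence bbaabaabaaa ∈ L(M).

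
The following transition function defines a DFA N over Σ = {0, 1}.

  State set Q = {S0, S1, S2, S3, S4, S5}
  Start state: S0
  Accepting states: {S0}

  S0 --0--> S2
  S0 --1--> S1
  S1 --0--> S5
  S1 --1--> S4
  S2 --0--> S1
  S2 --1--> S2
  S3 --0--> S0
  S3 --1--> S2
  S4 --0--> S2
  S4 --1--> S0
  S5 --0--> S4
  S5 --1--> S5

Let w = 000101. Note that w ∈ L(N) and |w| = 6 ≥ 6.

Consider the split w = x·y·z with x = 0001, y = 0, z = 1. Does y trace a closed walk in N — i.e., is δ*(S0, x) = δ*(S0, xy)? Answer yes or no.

no

State sequence: S0 -0-> S2 -0-> S1 -0-> S5 -1-> S5 -0-> S4

After x (step 4): S5. After xy (step 5): S4.
They differ (S5 ≠ S4), so y is not a cycle from the state after x; this split is not the one the pumping-lemma construction produces, and pumping y need not keep the string in L(N).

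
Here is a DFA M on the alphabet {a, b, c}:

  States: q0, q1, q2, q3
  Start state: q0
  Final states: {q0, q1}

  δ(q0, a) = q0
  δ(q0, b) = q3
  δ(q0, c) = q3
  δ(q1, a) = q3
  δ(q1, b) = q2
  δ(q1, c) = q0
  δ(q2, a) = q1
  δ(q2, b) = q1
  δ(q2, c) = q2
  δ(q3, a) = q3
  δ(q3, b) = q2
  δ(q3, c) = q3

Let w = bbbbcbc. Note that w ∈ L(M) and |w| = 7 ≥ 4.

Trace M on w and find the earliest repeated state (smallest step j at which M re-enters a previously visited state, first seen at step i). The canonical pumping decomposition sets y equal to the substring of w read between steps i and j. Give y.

bb

Run of M on w = b b b b c b c:
  step 0: q0  (start)
  step 1: q3  (read b: q0→q3)
  step 2: q2  (read b: q3→q2)
  step 3: q1  (read b: q2→q1)
  step 4: q2  (read b: q1→q2)   ← first repeat (q2 seen earlier)
  step 5: q2  (read c: q2→q2)
  step 6: q1  (read b: q2→q1)
  step 7: q0  (read c: q1→q0)

So i = 2, j = 4, giving x = w[0:2] = bb, y = w[2:4] = bb, z = w[4:7] = cbc.
Check: |xy| = 4 ≤ 4 and |y| = 2 ≥ 1. Reading y takes M from q2 back to q2, so every xyⁱz is accepted.
The DFA has 4 states, so the proof of the pumping lemma guarantees a repeated state among the first 4+1 visited; the segment between the two visits is the pumpable y.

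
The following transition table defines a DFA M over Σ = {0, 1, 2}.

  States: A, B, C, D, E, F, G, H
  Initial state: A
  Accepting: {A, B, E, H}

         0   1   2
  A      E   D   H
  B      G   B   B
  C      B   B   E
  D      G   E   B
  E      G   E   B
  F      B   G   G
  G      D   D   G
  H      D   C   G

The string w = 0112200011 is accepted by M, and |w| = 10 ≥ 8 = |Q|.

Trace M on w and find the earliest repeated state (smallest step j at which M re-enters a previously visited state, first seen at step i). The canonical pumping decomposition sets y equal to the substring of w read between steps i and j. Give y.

State sequence: A -0-> E -1-> E -1-> E -2-> B -2-> B -0-> G -0-> D -0-> G -1-> D -1-> E
First repeat at step 2: E was already visited.

So i = 1, j = 2, giving x = w[0:1] = 0, y = w[1:2] = 1, z = w[2:10] = 12200011.
Check: |xy| = 2 ≤ 8 and |y| = 1 ≥ 1. Reading y takes M from E back to E, so every xyⁱz is accepted.

1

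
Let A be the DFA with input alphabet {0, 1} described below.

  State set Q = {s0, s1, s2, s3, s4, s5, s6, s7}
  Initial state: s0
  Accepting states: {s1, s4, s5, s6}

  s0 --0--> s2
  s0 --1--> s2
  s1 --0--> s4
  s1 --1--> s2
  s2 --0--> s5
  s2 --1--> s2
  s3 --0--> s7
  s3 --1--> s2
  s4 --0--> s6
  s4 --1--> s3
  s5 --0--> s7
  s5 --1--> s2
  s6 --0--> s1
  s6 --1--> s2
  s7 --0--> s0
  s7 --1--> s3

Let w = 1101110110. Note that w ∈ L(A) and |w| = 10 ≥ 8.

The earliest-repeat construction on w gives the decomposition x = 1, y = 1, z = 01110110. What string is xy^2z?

xy^2z = 1·1·1·01110110 = 11101110110.
Reading y = 1 takes A from s2 back to s2, so after x·y·y the machine is still in s2, and z then leads to the accepting state s5. Hence 11101110110 ∈ L(A).

11101110110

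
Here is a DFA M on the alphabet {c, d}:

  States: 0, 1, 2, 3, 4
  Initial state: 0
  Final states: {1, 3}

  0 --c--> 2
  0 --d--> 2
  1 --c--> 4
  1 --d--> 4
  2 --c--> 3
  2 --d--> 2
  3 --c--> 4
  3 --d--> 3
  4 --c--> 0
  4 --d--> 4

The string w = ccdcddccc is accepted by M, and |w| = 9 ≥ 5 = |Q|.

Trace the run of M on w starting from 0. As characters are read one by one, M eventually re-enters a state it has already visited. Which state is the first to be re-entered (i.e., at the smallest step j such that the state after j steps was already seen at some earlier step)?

3

Run of M on w = c c d c d d c c c:
  step 0: 0  (start)
  step 1: 2  (read c: 0→2)
  step 2: 3  (read c: 2→3)
  step 3: 3  (read d: 3→3)   ← first repeat (3 seen earlier)
  step 4: 4  (read c: 3→4)
  step 5: 4  (read d: 4→4)
  step 6: 4  (read d: 4→4)
  step 7: 0  (read c: 4→0)
  step 8: 2  (read c: 0→2)
  step 9: 3  (read c: 2→3)

The earliest repeat is at step j = 3: M is in 3, which it already visited at step i = 2.
With |Q| = 5, pigeonhole forces a state repeat no later than step 5; the substring read between the first and second visits to that state can be pumped.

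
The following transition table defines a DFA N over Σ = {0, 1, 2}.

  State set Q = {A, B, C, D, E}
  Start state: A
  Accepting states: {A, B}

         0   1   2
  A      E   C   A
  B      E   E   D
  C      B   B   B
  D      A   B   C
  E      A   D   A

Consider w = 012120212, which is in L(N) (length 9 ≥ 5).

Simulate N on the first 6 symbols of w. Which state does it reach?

A

Run of N on the first 6 characters of w = 0 1 2 1 2 0:
  step 0: A  (start)
  step 1: E  (read 0: A→E)
  step 2: D  (read 1: E→D)
  step 3: C  (read 2: D→C)
  step 4: B  (read 1: C→B)
  step 5: D  (read 2: B→D)
  step 6: A  (read 0: D→A)

After reading 6 characters, N is in state A.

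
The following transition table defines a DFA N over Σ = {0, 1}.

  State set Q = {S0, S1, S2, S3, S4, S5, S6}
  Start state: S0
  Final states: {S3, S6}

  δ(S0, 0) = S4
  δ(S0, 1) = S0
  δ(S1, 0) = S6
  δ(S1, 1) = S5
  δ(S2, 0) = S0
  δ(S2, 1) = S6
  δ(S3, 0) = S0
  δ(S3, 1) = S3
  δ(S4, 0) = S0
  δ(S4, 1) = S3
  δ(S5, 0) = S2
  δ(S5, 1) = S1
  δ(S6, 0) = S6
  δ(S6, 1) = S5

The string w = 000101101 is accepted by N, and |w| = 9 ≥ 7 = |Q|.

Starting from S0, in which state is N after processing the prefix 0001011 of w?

S0

State sequence: S0 -0-> S4 -0-> S0 -0-> S4 -1-> S3 -0-> S0 -1-> S0 -1-> S0

After reading 7 characters, N is in state S0.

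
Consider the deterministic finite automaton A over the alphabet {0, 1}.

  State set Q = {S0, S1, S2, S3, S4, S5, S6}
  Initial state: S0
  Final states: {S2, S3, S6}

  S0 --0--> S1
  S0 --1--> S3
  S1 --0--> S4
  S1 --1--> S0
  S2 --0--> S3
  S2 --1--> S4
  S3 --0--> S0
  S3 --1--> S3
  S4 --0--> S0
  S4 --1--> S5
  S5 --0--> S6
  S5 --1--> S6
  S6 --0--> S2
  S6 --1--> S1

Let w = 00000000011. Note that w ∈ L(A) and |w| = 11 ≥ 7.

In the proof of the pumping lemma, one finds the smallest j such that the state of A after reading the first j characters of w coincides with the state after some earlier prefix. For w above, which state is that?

S0

State sequence: S0 -0-> S1 -0-> S4 -0-> S0 -0-> S1 -0-> S4 -0-> S0 -0-> S1 -0-> S4 -0-> S0 -1-> S3 -1-> S3
First repeat at step 3: S0 was already visited.

The earliest repeat is at step j = 3: A is in S0, which it already visited at step i = 0.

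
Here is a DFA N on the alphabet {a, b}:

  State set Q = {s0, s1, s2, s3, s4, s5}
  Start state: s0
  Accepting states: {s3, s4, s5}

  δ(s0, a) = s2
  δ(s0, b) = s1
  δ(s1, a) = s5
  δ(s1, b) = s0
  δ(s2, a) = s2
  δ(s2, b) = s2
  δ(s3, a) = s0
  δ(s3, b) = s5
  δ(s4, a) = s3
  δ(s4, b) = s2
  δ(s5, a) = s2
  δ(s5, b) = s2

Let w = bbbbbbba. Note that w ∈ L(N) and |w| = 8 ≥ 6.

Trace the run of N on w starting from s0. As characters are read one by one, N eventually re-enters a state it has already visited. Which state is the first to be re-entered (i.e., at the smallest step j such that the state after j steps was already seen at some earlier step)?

s0

Run of N on w = b b b b b b b a:
  step 0: s0  (start)
  step 1: s1  (read b: s0→s1)
  step 2: s0  (read b: s1→s0)   ← first repeat (s0 seen earlier)
  step 3: s1  (read b: s0→s1)
  step 4: s0  (read b: s1→s0)
  step 5: s1  (read b: s0→s1)
  step 6: s0  (read b: s1→s0)
  step 7: s1  (read b: s0→s1)
  step 8: s5  (read a: s1→s5)

The earliest repeat is at step j = 2: N is in s0, which it already visited at step i = 0.
With |Q| = 6, pigeonhole forces a state repeat no later than step 6; the substring read between the first and second visits to that state can be pumped.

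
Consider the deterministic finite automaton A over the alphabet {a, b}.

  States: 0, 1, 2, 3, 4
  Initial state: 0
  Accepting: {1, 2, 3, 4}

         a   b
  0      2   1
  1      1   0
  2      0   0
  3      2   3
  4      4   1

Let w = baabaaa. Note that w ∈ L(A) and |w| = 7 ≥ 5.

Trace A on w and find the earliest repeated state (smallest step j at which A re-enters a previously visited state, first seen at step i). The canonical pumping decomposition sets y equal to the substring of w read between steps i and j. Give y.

State sequence: 0 -b-> 1 -a-> 1 -a-> 1 -b-> 0 -a-> 2 -a-> 0 -a-> 2
First repeat at step 2: 1 was already visited.

So i = 1, j = 2, giving x = w[0:1] = b, y = w[1:2] = a, z = w[2:7] = abaaa.
Check: |xy| = 2 ≤ 5 and |y| = 1 ≥ 1. Reading y takes A from 1 back to 1, so every xyⁱz is accepted.

a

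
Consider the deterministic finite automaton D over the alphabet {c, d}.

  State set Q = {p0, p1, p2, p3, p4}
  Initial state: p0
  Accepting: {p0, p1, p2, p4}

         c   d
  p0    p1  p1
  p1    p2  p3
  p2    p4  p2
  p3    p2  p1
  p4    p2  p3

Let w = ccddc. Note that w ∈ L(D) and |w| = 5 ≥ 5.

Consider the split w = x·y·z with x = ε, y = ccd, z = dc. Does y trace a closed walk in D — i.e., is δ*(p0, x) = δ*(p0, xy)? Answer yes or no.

Run of D on the first 3 characters of w = c c d:
  step 0: p0  (start)
  step 1: p1  (read c: p0→p1)
  step 2: p2  (read c: p1→p2)
  step 3: p2  (read d: p2→p2)

After x (step 0): p0. After xy (step 3): p2.
They differ (p0 ≠ p2), so y is not a cycle from the state after x; this split is not the one the pumping-lemma construction produces, and pumping y need not keep the string in L(D).

no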